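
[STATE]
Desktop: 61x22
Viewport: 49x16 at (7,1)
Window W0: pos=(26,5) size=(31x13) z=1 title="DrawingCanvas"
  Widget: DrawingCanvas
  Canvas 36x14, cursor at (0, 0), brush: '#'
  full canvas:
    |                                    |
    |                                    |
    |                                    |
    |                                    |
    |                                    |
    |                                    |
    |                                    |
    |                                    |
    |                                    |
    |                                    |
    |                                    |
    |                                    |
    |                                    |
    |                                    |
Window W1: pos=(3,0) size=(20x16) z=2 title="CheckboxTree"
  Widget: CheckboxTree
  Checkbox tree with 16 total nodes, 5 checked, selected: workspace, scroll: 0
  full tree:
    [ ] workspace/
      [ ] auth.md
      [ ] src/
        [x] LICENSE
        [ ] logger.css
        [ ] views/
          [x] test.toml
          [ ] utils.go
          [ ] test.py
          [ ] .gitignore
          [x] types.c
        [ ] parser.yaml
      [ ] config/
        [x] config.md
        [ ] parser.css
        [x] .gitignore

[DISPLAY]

eckboxTree     ┃                                 
───────────────┨                                 
] workspace/   ┃                                 
[ ] auth.md    ┃                                 
[-] src/       ┃   ┏━━━━━━━━━━━━━━━━━━━━━━━━━━━━━
  [x] LICENSE  ┃   ┃ DrawingCanvas               
  [ ] logger.cs┃   ┠─────────────────────────────
  [-] views/   ┃   ┃+                            
    [x] test.to┃   ┃                             
    [ ] utils.g┃   ┃                             
    [ ] test.py┃   ┃                             
    [ ] .gitign┃   ┃                             
    [x] types.c┃   ┃                             
  [ ] parser.ya┃   ┃                             
━━━━━━━━━━━━━━━┛   ┃                             
                   ┃                             


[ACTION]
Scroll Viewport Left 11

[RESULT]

   ┃ CheckboxTree     ┃                          
   ┠──────────────────┨                          
   ┃>[-] workspace/   ┃                          
   ┃   [ ] auth.md    ┃                          
   ┃   [-] src/       ┃   ┏━━━━━━━━━━━━━━━━━━━━━━
   ┃     [x] LICENSE  ┃   ┃ DrawingCanvas        
   ┃     [ ] logger.cs┃   ┠──────────────────────
   ┃     [-] views/   ┃   ┃+                     
   ┃       [x] test.to┃   ┃                      
   ┃       [ ] utils.g┃   ┃                      
   ┃       [ ] test.py┃   ┃                      
   ┃       [ ] .gitign┃   ┃                      
   ┃       [x] types.c┃   ┃                      
   ┃     [ ] parser.ya┃   ┃                      
   ┗━━━━━━━━━━━━━━━━━━┛   ┃                      
                          ┃                      


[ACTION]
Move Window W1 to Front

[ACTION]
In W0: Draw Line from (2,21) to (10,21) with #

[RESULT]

   ┃ CheckboxTree     ┃                          
   ┠──────────────────┨                          
   ┃>[-] workspace/   ┃                          
   ┃   [ ] auth.md    ┃                          
   ┃   [-] src/       ┃   ┏━━━━━━━━━━━━━━━━━━━━━━
   ┃     [x] LICENSE  ┃   ┃ DrawingCanvas        
   ┃     [ ] logger.cs┃   ┠──────────────────────
   ┃     [-] views/   ┃   ┃+                     
   ┃       [x] test.to┃   ┃                      
   ┃       [ ] utils.g┃   ┃                     #
   ┃       [ ] test.py┃   ┃                     #
   ┃       [ ] .gitign┃   ┃                     #
   ┃       [x] types.c┃   ┃                     #
   ┃     [ ] parser.ya┃   ┃                     #
   ┗━━━━━━━━━━━━━━━━━━┛   ┃                     #
                          ┃                     #


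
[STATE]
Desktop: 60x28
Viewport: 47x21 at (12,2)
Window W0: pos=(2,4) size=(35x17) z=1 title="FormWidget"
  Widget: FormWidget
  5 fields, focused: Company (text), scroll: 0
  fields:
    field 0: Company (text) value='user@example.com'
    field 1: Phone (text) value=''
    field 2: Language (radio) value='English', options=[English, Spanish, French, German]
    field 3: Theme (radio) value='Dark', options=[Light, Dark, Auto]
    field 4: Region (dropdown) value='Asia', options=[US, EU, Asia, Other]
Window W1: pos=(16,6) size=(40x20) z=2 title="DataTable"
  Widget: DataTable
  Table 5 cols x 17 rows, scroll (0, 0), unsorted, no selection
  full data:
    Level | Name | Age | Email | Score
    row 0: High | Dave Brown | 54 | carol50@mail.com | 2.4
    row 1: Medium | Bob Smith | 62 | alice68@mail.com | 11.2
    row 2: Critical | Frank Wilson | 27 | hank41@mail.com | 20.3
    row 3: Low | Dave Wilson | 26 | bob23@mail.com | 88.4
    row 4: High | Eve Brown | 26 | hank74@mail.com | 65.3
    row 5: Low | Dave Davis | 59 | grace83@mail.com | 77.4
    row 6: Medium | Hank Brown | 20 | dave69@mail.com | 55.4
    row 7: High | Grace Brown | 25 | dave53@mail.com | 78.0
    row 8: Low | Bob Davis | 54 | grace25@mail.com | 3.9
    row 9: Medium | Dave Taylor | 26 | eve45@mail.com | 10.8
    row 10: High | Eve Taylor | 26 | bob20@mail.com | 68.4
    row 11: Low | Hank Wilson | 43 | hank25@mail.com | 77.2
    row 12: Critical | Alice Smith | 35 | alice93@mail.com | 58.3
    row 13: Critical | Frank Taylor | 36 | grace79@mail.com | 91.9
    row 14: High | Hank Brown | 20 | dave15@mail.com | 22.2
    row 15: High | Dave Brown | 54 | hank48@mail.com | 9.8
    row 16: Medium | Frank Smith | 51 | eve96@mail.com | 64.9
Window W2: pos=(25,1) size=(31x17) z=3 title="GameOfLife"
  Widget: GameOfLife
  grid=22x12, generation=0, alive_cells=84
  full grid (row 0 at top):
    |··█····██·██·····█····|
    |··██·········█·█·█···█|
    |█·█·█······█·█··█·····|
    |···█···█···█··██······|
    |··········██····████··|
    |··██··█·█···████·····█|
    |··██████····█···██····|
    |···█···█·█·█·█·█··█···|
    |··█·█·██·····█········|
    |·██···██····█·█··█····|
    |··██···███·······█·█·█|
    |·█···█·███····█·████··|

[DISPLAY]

             ┃ GameOfLife                  ┃   
             ┠─────────────────────────────┨   
━━━━━━━━━━━━━┃Gen: 0                       ┃   
et           ┃··█····██·██·····█····       ┃   
────┏━━━━━━━━┃··██·········█·█·█···█       ┃   
:   ┃ DataTab┃█·█·█······█·█··█·····       ┃   
    ┠────────┃···█···█···█··██······       ┃   
e:  ┃Level   ┃··········██····████··       ┃   
    ┃────────┃··██··█·█···████·····█       ┃   
    ┃High    ┃··██████····█···██····       ┃   
    ┃Medium  ┃···█···█·█·█·█·█··█···       ┃   
    ┃Critical┃··█·█·██·····█········       ┃   
    ┃Low     ┃·██···██····█·█··█····       ┃   
    ┃High    ┃··██···███·······█·█·█       ┃   
    ┃Low     ┃·█···█·███····█·████··       ┃   
    ┃Medium  ┗━━━━━━━━━━━━━━━━━━━━━━━━━━━━━┛   
    ┃High    │Grace Brown │25 │dave53@mail.┃   
    ┃Low     │Bob Davis   │54 │grace25@mail┃   
━━━━┃Medium  │Dave Taylor │26 │eve45@mail.c┃   
    ┃High    │Eve Taylor  │26 │bob20@mail.c┃   
    ┃Low     │Hank Wilson │43 │hank25@mail.┃   


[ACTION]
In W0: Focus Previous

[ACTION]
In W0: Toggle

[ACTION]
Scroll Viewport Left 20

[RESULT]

                         ┃ GameOfLife          
                         ┠─────────────────────
  ┏━━━━━━━━━━━━━━━━━━━━━━┃Gen: 0               
  ┃ FormWidget           ┃··█····██·██·····█···
  ┠─────────────┏━━━━━━━━┃··██·········█·█·█···
  ┃  Company:   ┃ DataTab┃█·█·█······█·█··█····
  ┃  Phone:     ┠────────┃···█···█···█··██·····
  ┃  Language:  ┃Level   ┃··········██····████·
  ┃  Theme:     ┃────────┃··██··█·█···████·····
  ┃> Region:    ┃High    ┃··██████····█···██···
  ┃             ┃Medium  ┃···█···█·█·█·█·█··█··
  ┃             ┃Critical┃··█·█·██·····█·······
  ┃             ┃Low     ┃·██···██····█·█··█···
  ┃             ┃High    ┃··██···███·······█·█·
  ┃             ┃Low     ┃·█···█·███····█·████·
  ┃             ┃Medium  ┗━━━━━━━━━━━━━━━━━━━━━
  ┃             ┃High    │Grace Brown │25 │dave
  ┃             ┃Low     │Bob Davis   │54 │grac
  ┗━━━━━━━━━━━━━┃Medium  │Dave Taylor │26 │eve4
                ┃High    │Eve Taylor  │26 │bob2
                ┃Low     │Hank Wilson │43 │hank


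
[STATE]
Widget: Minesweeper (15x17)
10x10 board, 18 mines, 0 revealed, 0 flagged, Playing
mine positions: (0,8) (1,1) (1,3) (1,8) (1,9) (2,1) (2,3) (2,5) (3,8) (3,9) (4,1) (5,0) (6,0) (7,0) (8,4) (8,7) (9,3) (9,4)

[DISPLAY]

■■■■■■■■■■     
■■■■■■■■■■     
■■■■■■■■■■     
■■■■■■■■■■     
■■■■■■■■■■     
■■■■■■■■■■     
■■■■■■■■■■     
■■■■■■■■■■     
■■■■■■■■■■     
■■■■■■■■■■     
               
               
               
               
               
               
               


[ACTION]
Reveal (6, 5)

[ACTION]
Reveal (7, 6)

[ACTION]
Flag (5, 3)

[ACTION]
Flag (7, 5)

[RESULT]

■■■■■■■■■■     
■■■■■■■■■■     
■■■■■■■■■■     
■■312111■■     
■■1    122     
■31            
■3             
■2 111111      
■113■■■■1      
■■■■■■■■1      
               
               
               
               
               
               
               


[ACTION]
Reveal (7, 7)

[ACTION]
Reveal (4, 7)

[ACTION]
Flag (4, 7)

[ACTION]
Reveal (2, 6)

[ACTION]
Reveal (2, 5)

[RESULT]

■■■■■■■■✹■     
■✹■✹■■■■✹✹     
■✹■✹■✹1■■■     
■■312111✹✹     
■✹1    122     
✹31            
✹3             
✹2 111111      
■113✹■■✹1      
■■■✹✹■■■1      
               
               
               
               
               
               
               


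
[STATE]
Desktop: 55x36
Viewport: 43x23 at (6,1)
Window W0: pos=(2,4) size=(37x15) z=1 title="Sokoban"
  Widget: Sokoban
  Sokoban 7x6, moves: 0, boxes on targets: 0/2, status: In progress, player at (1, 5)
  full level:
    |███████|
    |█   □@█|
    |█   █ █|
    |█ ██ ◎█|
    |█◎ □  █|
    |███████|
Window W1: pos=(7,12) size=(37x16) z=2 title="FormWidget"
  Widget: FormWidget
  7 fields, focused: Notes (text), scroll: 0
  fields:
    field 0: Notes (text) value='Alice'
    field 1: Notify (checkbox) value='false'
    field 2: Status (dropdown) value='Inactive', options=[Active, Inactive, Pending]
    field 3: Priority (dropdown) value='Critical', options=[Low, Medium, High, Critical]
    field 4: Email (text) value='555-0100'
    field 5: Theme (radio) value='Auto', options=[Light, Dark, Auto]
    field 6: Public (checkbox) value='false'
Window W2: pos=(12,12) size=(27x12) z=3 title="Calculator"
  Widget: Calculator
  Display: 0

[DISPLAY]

                                           
                                           
                                           
━━━━━━━━━━━━━━━━━━━━━━━━━━━━━━━━┓          
koban                           ┃          
────────────────────────────────┨          
████                            ┃          
 □@█                            ┃          
 █ █                            ┃          
█ ◎█                            ┃          
□  █                            ┃          
█┏━━━━┏━━━━━━━━━━━━━━━━━━━━━━━━━┓━━━━┓     
e┃ For┃ Calculator              ┃    ┃     
 ┠────┠─────────────────────────┨────┨     
 ┃> No┃                        0┃   ]┃     
 ┃  No┃┌───┬───┬───┬───┐        ┃    ┃     
 ┃  St┃│ 7 │ 8 │ 9 │ ÷ │        ┃  ▼]┃     
━┃  Pr┃├───┼───┼───┼───┤        ┃  ▼]┃     
 ┃  Em┃│ 4 │ 5 │ 6 │ × │        ┃   ]┃     
 ┃  Th┃├───┼───┼───┼───┤        ┃rk  ┃     
 ┃  Pu┃│ 1 │ 2 │ 3 │ - │        ┃    ┃     
 ┃    ┃└───┴───┴───┴───┘        ┃    ┃     
 ┃    ┗━━━━━━━━━━━━━━━━━━━━━━━━━┛    ┃     


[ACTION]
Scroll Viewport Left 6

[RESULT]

                                           
                                           
                                           
  ┏━━━━━━━━━━━━━━━━━━━━━━━━━━━━━━━━━━━┓    
  ┃ Sokoban                           ┃    
  ┠───────────────────────────────────┨    
  ┃███████                            ┃    
  ┃█   □@█                            ┃    
  ┃█   █ █                            ┃    
  ┃█ ██ ◎█                            ┃    
  ┃█◎ □  █                            ┃    
  ┃████┏━━━━┏━━━━━━━━━━━━━━━━━━━━━━━━━┓━━━━
  ┃Move┃ For┃ Calculator              ┃    
  ┃    ┠────┠─────────────────────────┨────
  ┃    ┃> No┃                        0┃   ]
  ┃    ┃  No┃┌───┬───┬───┬───┐        ┃    
  ┃    ┃  St┃│ 7 │ 8 │ 9 │ ÷ │        ┃  ▼]
  ┗━━━━┃  Pr┃├───┼───┼───┼───┤        ┃  ▼]
       ┃  Em┃│ 4 │ 5 │ 6 │ × │        ┃   ]
       ┃  Th┃├───┼───┼───┼───┤        ┃rk  
       ┃  Pu┃│ 1 │ 2 │ 3 │ - │        ┃    
       ┃    ┃└───┴───┴───┴───┘        ┃    
       ┃    ┗━━━━━━━━━━━━━━━━━━━━━━━━━┛    


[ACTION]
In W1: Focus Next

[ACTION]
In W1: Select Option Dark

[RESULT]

                                           
                                           
                                           
  ┏━━━━━━━━━━━━━━━━━━━━━━━━━━━━━━━━━━━┓    
  ┃ Sokoban                           ┃    
  ┠───────────────────────────────────┨    
  ┃███████                            ┃    
  ┃█   □@█                            ┃    
  ┃█   █ █                            ┃    
  ┃█ ██ ◎█                            ┃    
  ┃█◎ □  █                            ┃    
  ┃████┏━━━━┏━━━━━━━━━━━━━━━━━━━━━━━━━┓━━━━
  ┃Move┃ For┃ Calculator              ┃    
  ┃    ┠────┠─────────────────────────┨────
  ┃    ┃  No┃                        0┃   ]
  ┃    ┃> No┃┌───┬───┬───┬───┐        ┃    
  ┃    ┃  St┃│ 7 │ 8 │ 9 │ ÷ │        ┃  ▼]
  ┗━━━━┃  Pr┃├───┼───┼───┼───┤        ┃  ▼]
       ┃  Em┃│ 4 │ 5 │ 6 │ × │        ┃   ]
       ┃  Th┃├───┼───┼───┼───┤        ┃rk  
       ┃  Pu┃│ 1 │ 2 │ 3 │ - │        ┃    
       ┃    ┃└───┴───┴───┴───┘        ┃    
       ┃    ┗━━━━━━━━━━━━━━━━━━━━━━━━━┛    


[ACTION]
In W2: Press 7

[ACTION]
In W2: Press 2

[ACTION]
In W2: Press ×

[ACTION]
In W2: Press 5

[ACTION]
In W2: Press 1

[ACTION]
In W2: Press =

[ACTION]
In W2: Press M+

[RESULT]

                                           
                                           
                                           
  ┏━━━━━━━━━━━━━━━━━━━━━━━━━━━━━━━━━━━┓    
  ┃ Sokoban                           ┃    
  ┠───────────────────────────────────┨    
  ┃███████                            ┃    
  ┃█   □@█                            ┃    
  ┃█   █ █                            ┃    
  ┃█ ██ ◎█                            ┃    
  ┃█◎ □  █                            ┃    
  ┃████┏━━━━┏━━━━━━━━━━━━━━━━━━━━━━━━━┓━━━━
  ┃Move┃ For┃ Calculator              ┃    
  ┃    ┠────┠─────────────────────────┨────
  ┃    ┃  No┃                     3672┃   ]
  ┃    ┃> No┃┌───┬───┬───┬───┐        ┃    
  ┃    ┃  St┃│ 7 │ 8 │ 9 │ ÷ │        ┃  ▼]
  ┗━━━━┃  Pr┃├───┼───┼───┼───┤        ┃  ▼]
       ┃  Em┃│ 4 │ 5 │ 6 │ × │        ┃   ]
       ┃  Th┃├───┼───┼───┼───┤        ┃rk  
       ┃  Pu┃│ 1 │ 2 │ 3 │ - │        ┃    
       ┃    ┃└───┴───┴───┴───┘        ┃    
       ┃    ┗━━━━━━━━━━━━━━━━━━━━━━━━━┛    


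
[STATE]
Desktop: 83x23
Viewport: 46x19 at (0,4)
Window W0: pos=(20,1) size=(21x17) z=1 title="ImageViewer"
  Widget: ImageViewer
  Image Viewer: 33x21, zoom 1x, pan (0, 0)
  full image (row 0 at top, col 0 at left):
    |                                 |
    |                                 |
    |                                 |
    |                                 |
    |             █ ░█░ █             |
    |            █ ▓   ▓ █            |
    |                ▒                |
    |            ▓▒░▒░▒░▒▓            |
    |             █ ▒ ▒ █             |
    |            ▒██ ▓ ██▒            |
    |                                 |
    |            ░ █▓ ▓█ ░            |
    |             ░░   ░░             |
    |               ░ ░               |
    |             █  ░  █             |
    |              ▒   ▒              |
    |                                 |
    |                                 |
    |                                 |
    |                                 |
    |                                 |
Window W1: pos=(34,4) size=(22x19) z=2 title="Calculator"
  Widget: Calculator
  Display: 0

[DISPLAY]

                    ┃             ┏━━━━━━━━━━━
                    ┃             ┃ Calculator
                    ┃             ┠───────────
                    ┃             ┃           
                    ┃             ┃┌───┬───┬──
                    ┃            █┃│ 7 │ 8 │ 9
                    ┃             ┃├───┼───┼──
                    ┃            ▓┃│ 4 │ 5 │ 6
                    ┃             ┃├───┼───┼──
                    ┃            ▒┃│ 1 │ 2 │ 3
                    ┃             ┃├───┼───┼──
                    ┃            ░┃│ 0 │ . │ =
                    ┃             ┃├───┼───┼──
                    ┗━━━━━━━━━━━━━┃│ C │ MC│ M
                                  ┃└───┴───┴──
                                  ┃           
                                  ┃           
                                  ┃           
                                  ┗━━━━━━━━━━━


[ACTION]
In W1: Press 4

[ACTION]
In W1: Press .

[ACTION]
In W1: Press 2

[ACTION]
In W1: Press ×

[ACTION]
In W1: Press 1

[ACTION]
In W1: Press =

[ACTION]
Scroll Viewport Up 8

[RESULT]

                                              
                    ┏━━━━━━━━━━━━━━━━━━━┓     
                    ┃ ImageViewer       ┃     
                    ┠───────────────────┨     
                    ┃             ┏━━━━━━━━━━━
                    ┃             ┃ Calculator
                    ┃             ┠───────────
                    ┃             ┃           
                    ┃             ┃┌───┬───┬──
                    ┃            █┃│ 7 │ 8 │ 9
                    ┃             ┃├───┼───┼──
                    ┃            ▓┃│ 4 │ 5 │ 6
                    ┃             ┃├───┼───┼──
                    ┃            ▒┃│ 1 │ 2 │ 3
                    ┃             ┃├───┼───┼──
                    ┃            ░┃│ 0 │ . │ =
                    ┃             ┃├───┼───┼──
                    ┗━━━━━━━━━━━━━┃│ C │ MC│ M
                                  ┃└───┴───┴──


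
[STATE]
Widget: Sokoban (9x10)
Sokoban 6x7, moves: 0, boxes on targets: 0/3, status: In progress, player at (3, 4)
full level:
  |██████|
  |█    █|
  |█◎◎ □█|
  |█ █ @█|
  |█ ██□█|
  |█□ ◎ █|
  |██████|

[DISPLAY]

██████   
█    █   
█◎◎ □█   
█ █ @█   
█ ██□█   
█□ ◎ █   
██████   
Moves: 0 
         
         


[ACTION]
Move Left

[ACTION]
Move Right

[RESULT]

██████   
█    █   
█◎◎ □█   
█ █ @█   
█ ██□█   
█□ ◎ █   
██████   
Moves: 2 
         
         


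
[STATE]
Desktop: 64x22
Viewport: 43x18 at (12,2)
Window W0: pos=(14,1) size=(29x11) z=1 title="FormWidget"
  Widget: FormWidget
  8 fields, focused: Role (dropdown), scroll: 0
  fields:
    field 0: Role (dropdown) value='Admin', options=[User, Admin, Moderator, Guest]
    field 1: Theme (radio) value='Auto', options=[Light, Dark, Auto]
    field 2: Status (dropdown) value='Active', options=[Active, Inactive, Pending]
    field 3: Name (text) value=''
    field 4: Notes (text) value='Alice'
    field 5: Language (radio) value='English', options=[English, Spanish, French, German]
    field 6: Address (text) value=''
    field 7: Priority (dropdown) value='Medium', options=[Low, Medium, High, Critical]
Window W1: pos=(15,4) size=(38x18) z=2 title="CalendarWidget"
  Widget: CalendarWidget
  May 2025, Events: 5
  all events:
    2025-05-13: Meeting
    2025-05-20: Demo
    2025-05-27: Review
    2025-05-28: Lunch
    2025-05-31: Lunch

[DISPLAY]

  ┃ FormWidget                ┃            
  ┠───────────────────────────┨            
  ┃┏━━━━━━━━━━━━━━━━━━━━━━━━━━━━━━━━━━━━┓  
  ┃┃ CalendarWidget                     ┃  
  ┃┠────────────────────────────────────┨  
  ┃┃              May 2025              ┃  
  ┃┃Mo Tu We Th Fr Sa Su                ┃  
  ┃┃          1  2  3  4                ┃  
  ┃┃ 5  6  7  8  9 10 11                ┃  
  ┗┃12 13* 14 15 16 17 18               ┃  
   ┃19 20* 21 22 23 24 25               ┃  
   ┃26 27* 28* 29 30 31*                ┃  
   ┃                                    ┃  
   ┃                                    ┃  
   ┃                                    ┃  
   ┃                                    ┃  
   ┃                                    ┃  
   ┃                                    ┃  


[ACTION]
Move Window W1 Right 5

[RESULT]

  ┃ FormWidget                ┃            
  ┠───────────────────────────┨            
  ┃> Rol┏━━━━━━━━━━━━━━━━━━━━━━━━━━━━━━━━━━
  ┃  The┃ CalendarWidget                   
  ┃  Sta┠──────────────────────────────────
  ┃  Nam┃              May 2025            
  ┃  Not┃Mo Tu We Th Fr Sa Su              
  ┃  Lan┃          1  2  3  4              
  ┃  Add┃ 5  6  7  8  9 10 11              
  ┗━━━━━┃12 13* 14 15 16 17 18             
        ┃19 20* 21 22 23 24 25             
        ┃26 27* 28* 29 30 31*              
        ┃                                  
        ┃                                  
        ┃                                  
        ┃                                  
        ┃                                  
        ┃                                  


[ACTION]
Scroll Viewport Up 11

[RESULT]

                                           
  ┏━━━━━━━━━━━━━━━━━━━━━━━━━━━┓            
  ┃ FormWidget                ┃            
  ┠───────────────────────────┨            
  ┃> Rol┏━━━━━━━━━━━━━━━━━━━━━━━━━━━━━━━━━━
  ┃  The┃ CalendarWidget                   
  ┃  Sta┠──────────────────────────────────
  ┃  Nam┃              May 2025            
  ┃  Not┃Mo Tu We Th Fr Sa Su              
  ┃  Lan┃          1  2  3  4              
  ┃  Add┃ 5  6  7  8  9 10 11              
  ┗━━━━━┃12 13* 14 15 16 17 18             
        ┃19 20* 21 22 23 24 25             
        ┃26 27* 28* 29 30 31*              
        ┃                                  
        ┃                                  
        ┃                                  
        ┃                                  


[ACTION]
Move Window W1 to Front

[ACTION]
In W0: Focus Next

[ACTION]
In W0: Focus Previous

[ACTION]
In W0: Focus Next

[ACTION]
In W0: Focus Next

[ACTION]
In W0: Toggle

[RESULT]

                                           
  ┏━━━━━━━━━━━━━━━━━━━━━━━━━━━┓            
  ┃ FormWidget                ┃            
  ┠───────────────────────────┨            
  ┃  Rol┏━━━━━━━━━━━━━━━━━━━━━━━━━━━━━━━━━━
  ┃  The┃ CalendarWidget                   
  ┃> Sta┠──────────────────────────────────
  ┃  Nam┃              May 2025            
  ┃  Not┃Mo Tu We Th Fr Sa Su              
  ┃  Lan┃          1  2  3  4              
  ┃  Add┃ 5  6  7  8  9 10 11              
  ┗━━━━━┃12 13* 14 15 16 17 18             
        ┃19 20* 21 22 23 24 25             
        ┃26 27* 28* 29 30 31*              
        ┃                                  
        ┃                                  
        ┃                                  
        ┃                                  


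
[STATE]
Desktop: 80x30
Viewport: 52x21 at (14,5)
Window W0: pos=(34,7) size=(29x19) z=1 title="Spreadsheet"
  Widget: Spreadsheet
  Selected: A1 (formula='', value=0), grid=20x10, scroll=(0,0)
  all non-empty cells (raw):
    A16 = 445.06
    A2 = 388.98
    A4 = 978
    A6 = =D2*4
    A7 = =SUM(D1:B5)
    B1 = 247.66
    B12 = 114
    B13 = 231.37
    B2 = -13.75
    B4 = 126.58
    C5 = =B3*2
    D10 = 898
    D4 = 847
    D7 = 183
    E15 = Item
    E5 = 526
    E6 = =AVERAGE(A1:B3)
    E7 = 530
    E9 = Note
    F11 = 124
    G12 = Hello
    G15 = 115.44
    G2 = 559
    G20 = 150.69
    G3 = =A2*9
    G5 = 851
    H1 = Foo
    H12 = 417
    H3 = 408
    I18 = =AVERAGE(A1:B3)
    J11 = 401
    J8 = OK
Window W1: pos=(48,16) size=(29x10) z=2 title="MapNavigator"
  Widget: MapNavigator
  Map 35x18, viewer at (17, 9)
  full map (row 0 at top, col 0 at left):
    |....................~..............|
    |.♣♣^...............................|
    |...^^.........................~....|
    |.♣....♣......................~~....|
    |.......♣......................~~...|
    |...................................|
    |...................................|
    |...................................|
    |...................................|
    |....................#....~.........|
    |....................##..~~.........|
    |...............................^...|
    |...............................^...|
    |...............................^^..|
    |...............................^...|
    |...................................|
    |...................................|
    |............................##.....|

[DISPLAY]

                                                    
                                                    
                    ┏━━━━━━━━━━━━━━━━━━━━━━━━━━━┓   
                    ┃ Spreadsheet               ┃   
                    ┠───────────────────────────┨   
                    ┃A1:                        ┃   
                    ┃       A       B       C   ┃   
                    ┃---------------------------┃   
                    ┃  1      [0]  247.66       ┃   
                    ┃  2   388.98  -13.75       ┃   
                    ┃  3        0       0       ┃   
                    ┃  4      978 ┏━━━━━━━━━━━━━━━━━
                    ┃  5        0 ┃ MapNavigator    
                    ┃  6        0 ┠─────────────────
                    ┃  7  1207.49 ┃.................
                    ┃  8        0 ┃.................
                    ┃  9        0 ┃.................
                    ┃ 10        0 ┃.............@..#
                    ┃ 11        0 ┃................#
                    ┃ 12        0 ┃.................
                    ┗━━━━━━━━━━━━━┗━━━━━━━━━━━━━━━━━


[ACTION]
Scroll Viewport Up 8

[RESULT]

                                                    
                                                    
                                                    
                                                    
                                                    
                                                    
                                                    
                    ┏━━━━━━━━━━━━━━━━━━━━━━━━━━━┓   
                    ┃ Spreadsheet               ┃   
                    ┠───────────────────────────┨   
                    ┃A1:                        ┃   
                    ┃       A       B       C   ┃   
                    ┃---------------------------┃   
                    ┃  1      [0]  247.66       ┃   
                    ┃  2   388.98  -13.75       ┃   
                    ┃  3        0       0       ┃   
                    ┃  4      978 ┏━━━━━━━━━━━━━━━━━
                    ┃  5        0 ┃ MapNavigator    
                    ┃  6        0 ┠─────────────────
                    ┃  7  1207.49 ┃.................
                    ┃  8        0 ┃.................


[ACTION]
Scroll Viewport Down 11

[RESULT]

                    ┠───────────────────────────┨   
                    ┃A1:                        ┃   
                    ┃       A       B       C   ┃   
                    ┃---------------------------┃   
                    ┃  1      [0]  247.66       ┃   
                    ┃  2   388.98  -13.75       ┃   
                    ┃  3        0       0       ┃   
                    ┃  4      978 ┏━━━━━━━━━━━━━━━━━
                    ┃  5        0 ┃ MapNavigator    
                    ┃  6        0 ┠─────────────────
                    ┃  7  1207.49 ┃.................
                    ┃  8        0 ┃.................
                    ┃  9        0 ┃.................
                    ┃ 10        0 ┃.............@..#
                    ┃ 11        0 ┃................#
                    ┃ 12        0 ┃.................
                    ┗━━━━━━━━━━━━━┗━━━━━━━━━━━━━━━━━
                                                    
                                                    
                                                    
                                                    


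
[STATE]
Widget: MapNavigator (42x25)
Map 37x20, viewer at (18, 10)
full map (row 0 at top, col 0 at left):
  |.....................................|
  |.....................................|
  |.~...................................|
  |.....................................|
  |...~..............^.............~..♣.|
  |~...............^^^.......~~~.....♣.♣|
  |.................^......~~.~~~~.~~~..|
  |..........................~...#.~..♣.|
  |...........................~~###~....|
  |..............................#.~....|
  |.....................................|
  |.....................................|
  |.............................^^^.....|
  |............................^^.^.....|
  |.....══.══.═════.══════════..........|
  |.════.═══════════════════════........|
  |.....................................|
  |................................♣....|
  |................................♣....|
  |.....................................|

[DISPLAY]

                                          
                                          
   .....................................  
   .....................................  
   .~...................................  
   .....................................  
   ...~..............^.............~..♣.  
   ~...............^^^.......~~~.....♣.♣  
   .................^......~~.~~~~.~~~..  
   ..........................~...#.~..♣.  
   ...........................~~###~....  
   ..............................#.~....  
   ..................@..................  
   .....................................  
   .............................^^^.....  
   ............................^^.^.....  
   .....══.══.═════.══════════..........  
   .════.═══════════════════════........  
   .....................................  
   ................................♣....  
   ................................♣....  
   .....................................  
                                          
                                          
                                          


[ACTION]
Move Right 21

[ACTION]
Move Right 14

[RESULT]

                                          
                                          
......................                    
......................                    
......................                    
......................                    
...^.............~..♣.                    
.^^^.......~~~.....♣.♣                    
..^......~~.~~~~.~~~..                    
...........~...#.~..♣.                    
............~~###~....                    
...............#.~....                    
.....................@                    
......................                    
..............^^^.....                    
.............^^.^.....                    
═.══════════..........                    
══════════════........                    
......................                    
.................♣....                    
.................♣....                    
......................                    
                                          
                                          
                                          


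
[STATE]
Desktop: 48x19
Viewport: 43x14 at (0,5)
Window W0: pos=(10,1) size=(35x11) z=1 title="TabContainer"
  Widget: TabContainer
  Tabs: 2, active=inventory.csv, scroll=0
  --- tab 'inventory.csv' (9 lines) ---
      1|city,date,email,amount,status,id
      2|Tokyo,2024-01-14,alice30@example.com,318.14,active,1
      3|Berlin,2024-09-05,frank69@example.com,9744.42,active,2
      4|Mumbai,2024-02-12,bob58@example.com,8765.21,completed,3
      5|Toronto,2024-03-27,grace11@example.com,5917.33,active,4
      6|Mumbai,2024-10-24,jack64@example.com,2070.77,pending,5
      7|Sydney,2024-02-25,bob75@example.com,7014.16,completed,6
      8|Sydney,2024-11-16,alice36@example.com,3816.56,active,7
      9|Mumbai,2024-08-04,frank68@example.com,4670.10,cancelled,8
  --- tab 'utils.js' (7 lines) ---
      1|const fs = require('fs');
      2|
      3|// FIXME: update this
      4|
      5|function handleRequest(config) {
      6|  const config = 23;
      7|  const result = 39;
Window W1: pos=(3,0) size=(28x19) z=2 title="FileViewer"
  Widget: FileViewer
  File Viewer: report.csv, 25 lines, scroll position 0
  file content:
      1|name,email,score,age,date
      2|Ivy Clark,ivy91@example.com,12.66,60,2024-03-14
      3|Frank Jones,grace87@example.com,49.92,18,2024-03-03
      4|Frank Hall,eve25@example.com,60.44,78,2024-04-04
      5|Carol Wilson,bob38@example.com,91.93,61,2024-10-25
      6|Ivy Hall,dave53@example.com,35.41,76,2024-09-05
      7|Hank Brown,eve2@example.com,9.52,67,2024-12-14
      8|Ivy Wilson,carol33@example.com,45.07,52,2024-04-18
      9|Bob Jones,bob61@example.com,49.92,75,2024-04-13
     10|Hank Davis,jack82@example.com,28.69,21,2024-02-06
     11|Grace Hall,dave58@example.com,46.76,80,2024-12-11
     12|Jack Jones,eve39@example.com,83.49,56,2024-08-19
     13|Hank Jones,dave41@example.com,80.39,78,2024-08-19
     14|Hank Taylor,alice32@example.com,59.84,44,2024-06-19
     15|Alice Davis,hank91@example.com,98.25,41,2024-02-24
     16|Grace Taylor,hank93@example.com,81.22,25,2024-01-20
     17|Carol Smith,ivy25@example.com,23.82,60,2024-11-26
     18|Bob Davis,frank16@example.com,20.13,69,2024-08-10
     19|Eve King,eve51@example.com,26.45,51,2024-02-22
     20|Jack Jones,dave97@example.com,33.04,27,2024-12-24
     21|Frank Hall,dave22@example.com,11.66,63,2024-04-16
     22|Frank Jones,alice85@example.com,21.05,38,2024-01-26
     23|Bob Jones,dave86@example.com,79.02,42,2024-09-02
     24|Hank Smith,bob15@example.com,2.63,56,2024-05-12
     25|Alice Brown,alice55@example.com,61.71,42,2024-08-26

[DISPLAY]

   ┃Frank Jones,grace87@examp░┃────────────
   ┃Frank Hall,eve25@example.░┃nt,status,id
   ┃Carol Wilson,bob38@exampl░┃ce30@example
   ┃Ivy Hall,dave53@example.c░┃ank69@exampl
   ┃Hank Brown,eve2@example.c░┃b58@example.
   ┃Ivy Wilson,carol33@exampl░┃race11@examp
   ┃Bob Jones,bob61@example.c░┃━━━━━━━━━━━━
   ┃Hank Davis,jack82@example░┃            
   ┃Grace Hall,dave58@example░┃            
   ┃Jack Jones,eve39@example.░┃            
   ┃Hank Jones,dave41@example░┃            
   ┃Hank Taylor,alice32@examp░┃            
   ┃Alice Davis,hank91@exampl▼┃            
   ┗━━━━━━━━━━━━━━━━━━━━━━━━━━┛            


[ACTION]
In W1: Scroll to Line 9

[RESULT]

   ┃Grace Hall,dave58@example░┃────────────
   ┃Jack Jones,eve39@example.░┃nt,status,id
   ┃Hank Jones,dave41@example░┃ce30@example
   ┃Hank Taylor,alice32@examp░┃ank69@exampl
   ┃Alice Davis,hank91@exampl░┃b58@example.
   ┃Grace Taylor,hank93@examp░┃race11@examp
   ┃Carol Smith,ivy25@example░┃━━━━━━━━━━━━
   ┃Bob Davis,frank16@example░┃            
   ┃Eve King,eve51@example.co░┃            
   ┃Jack Jones,dave97@example█┃            
   ┃Frank Hall,dave22@example░┃            
   ┃Frank Jones,alice85@examp░┃            
   ┃Bob Jones,dave86@example.▼┃            
   ┗━━━━━━━━━━━━━━━━━━━━━━━━━━┛            


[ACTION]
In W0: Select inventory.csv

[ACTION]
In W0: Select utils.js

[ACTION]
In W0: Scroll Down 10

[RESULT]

   ┃Grace Hall,dave58@example░┃────────────
   ┃Jack Jones,eve39@example.░┃            
   ┃Hank Jones,dave41@example░┃            
   ┃Hank Taylor,alice32@examp░┃            
   ┃Alice Davis,hank91@exampl░┃            
   ┃Grace Taylor,hank93@examp░┃            
   ┃Carol Smith,ivy25@example░┃━━━━━━━━━━━━
   ┃Bob Davis,frank16@example░┃            
   ┃Eve King,eve51@example.co░┃            
   ┃Jack Jones,dave97@example█┃            
   ┃Frank Hall,dave22@example░┃            
   ┃Frank Jones,alice85@examp░┃            
   ┃Bob Jones,dave86@example.▼┃            
   ┗━━━━━━━━━━━━━━━━━━━━━━━━━━┛            
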